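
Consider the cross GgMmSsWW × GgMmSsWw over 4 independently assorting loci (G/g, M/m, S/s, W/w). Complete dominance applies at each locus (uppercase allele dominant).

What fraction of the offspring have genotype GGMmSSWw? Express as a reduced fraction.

GgMmSsWW gametes: GMSW×2, GMsW×2, GmSW×2, GmsW×2, gMSW×2, gMsW×2, gmSW×2, gmsW×2
GgMmSsWw gametes: GMSW×1, GMSw×1, GMsW×1, GMsw×1, GmSW×1, GmSw×1, GmsW×1, Gmsw×1, gMSW×1, gMSw×1, gMsW×1, gMsw×1, gmSW×1, gmSw×1, gmsW×1, gmsw×1
GgMmSsWW×GgMmSsWw grid (16·16=256): GGMMSSWW=2 GGMMSSWw=2 GGMMSsWW=4 GGMMSsWw=4 GGMMssWW=2 GGMMssWw=2 GGMmSSWW=4 GGMmSSWw=4 GGMmSsWW=8 GGMmSsWw=8 GGMmssWW=4 GGMmssWw=4 GGmmSSWW=2 GGmmSSWw=2 GGmmSsWW=4 GGmmSsWw=4 GGmmssWW=2 GGmmssWw=2 GgMMSSWW=4 GgMMSSWw=4 GgMMSsWW=8 GgMMSsWw=8 GgMMssWW=4 GgMMssWw=4 GgMmSSWW=8 GgMmSSWw=8 GgMmSsWW=16 GgMmSsWw=16 GgMmssWW=8 GgMmssWw=8 GgmmSSWW=4 GgmmSSWw=4 GgmmSsWW=8 GgmmSsWw=8 GgmmssWW=4 GgmmssWw=4 ggMMSSWW=2 ggMMSSWw=2 ggMMSsWW=4 ggMMSsWw=4 ggMMssWW=2 ggMMssWw=2 ggMmSSWW=4 ggMmSSWw=4 ggMmSsWW=8 ggMmSsWw=8 ggMmssWW=4 ggMmssWw=4 ggmmSSWW=2 ggmmSSWw=2 ggmmSsWW=4 ggmmSsWw=4 ggmmssWW=2 ggmmssWw=2
GGMmSSWw hits 4/256; gcd=4; 4÷4/256÷4 = 1/64

P(GGMmSSWw) = 1/64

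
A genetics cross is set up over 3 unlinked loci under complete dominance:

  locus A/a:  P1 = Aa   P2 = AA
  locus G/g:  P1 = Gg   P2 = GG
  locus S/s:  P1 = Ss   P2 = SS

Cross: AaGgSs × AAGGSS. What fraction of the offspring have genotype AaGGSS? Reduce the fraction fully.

P(AaGGSS) = 1/8

AaGgSs gametes: AGS×1, AGs×1, AgS×1, Ags×1, aGS×1, aGs×1, agS×1, ags×1
AAGGSS gametes: AGS×8
AaGgSs×AAGGSS grid (8·8=64): AAGGSS=8 AAGGSs=8 AAGgSS=8 AAGgSs=8 AaGGSS=8 AaGGSs=8 AaGgSS=8 AaGgSs=8
AaGGSS hits 8/64; gcd=8; 8÷8/64÷8 = 1/8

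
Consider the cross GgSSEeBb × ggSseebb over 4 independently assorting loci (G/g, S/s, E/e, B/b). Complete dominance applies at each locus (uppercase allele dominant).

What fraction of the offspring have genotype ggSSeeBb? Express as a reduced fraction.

P(ggSSeeBb) = 1/16

GgSSEeBb gametes: GSEB×2, GSEb×2, GSeB×2, GSeb×2, gSEB×2, gSEb×2, gSeB×2, gSeb×2
ggSseebb gametes: gSeb×8, gseb×8
GgSSEeBb×ggSseebb grid (16·16=256): GgSSEeBb=16 GgSSEebb=16 GgSSeeBb=16 GgSSeebb=16 GgSsEeBb=16 GgSsEebb=16 GgSseeBb=16 GgSseebb=16 ggSSEeBb=16 ggSSEebb=16 ggSSeeBb=16 ggSSeebb=16 ggSsEeBb=16 ggSsEebb=16 ggSseeBb=16 ggSseebb=16
ggSSeeBb hits 16/256; gcd=16; 16÷16/256÷16 = 1/16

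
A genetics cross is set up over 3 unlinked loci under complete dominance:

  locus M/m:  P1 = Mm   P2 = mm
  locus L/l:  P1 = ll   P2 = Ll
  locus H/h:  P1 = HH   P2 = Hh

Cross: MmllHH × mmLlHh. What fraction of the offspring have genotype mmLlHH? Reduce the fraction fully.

P(mmLlHH) = 1/8

MmllHH gametes: MlH×4, mlH×4
mmLlHh gametes: mLH×2, mLh×2, mlH×2, mlh×2
MmllHH×mmLlHh grid (8·8=64): MmLlHH=8 MmLlHh=8 MmllHH=8 MmllHh=8 mmLlHH=8 mmLlHh=8 mmllHH=8 mmllHh=8
mmLlHH hits 8/64; gcd=8; 8÷8/64÷8 = 1/8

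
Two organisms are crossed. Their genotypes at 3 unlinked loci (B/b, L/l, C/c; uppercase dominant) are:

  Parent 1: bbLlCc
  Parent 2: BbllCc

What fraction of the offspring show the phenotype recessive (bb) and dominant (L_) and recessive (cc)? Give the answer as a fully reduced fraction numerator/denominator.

bbLlCc gametes: bLC×2, bLc×2, blC×2, blc×2
BbllCc gametes: BlC×2, Blc×2, blC×2, blc×2
bbLlCc×BbllCc grid (8·8=64): BbLlCC=4 BbLlCc=8 BbLlcc=4 BbllCC=4 BbllCc=8 Bbllcc=4 bbLlCC=4 bbLlCc=8 bbLlcc=4 bbllCC=4 bbllCc=8 bbllcc=4
bb L_ cc hits 4/64; gcd=4; 4÷4/64÷4 = 1/16

P(bb L_ cc) = 1/16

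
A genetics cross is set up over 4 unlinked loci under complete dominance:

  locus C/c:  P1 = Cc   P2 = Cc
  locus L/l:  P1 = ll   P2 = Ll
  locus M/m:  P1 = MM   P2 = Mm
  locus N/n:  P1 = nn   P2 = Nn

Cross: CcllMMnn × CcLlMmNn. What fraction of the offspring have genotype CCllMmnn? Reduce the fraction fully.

CcllMMnn gametes: ClMn×8, clMn×8
CcLlMmNn gametes: CLMN×1, CLMn×1, CLmN×1, CLmn×1, ClMN×1, ClMn×1, ClmN×1, Clmn×1, cLMN×1, cLMn×1, cLmN×1, cLmn×1, clMN×1, clMn×1, clmN×1, clmn×1
CcllMMnn×CcLlMmNn grid (16·16=256): CCLlMMNn=8 CCLlMMnn=8 CCLlMmNn=8 CCLlMmnn=8 CCllMMNn=8 CCllMMnn=8 CCllMmNn=8 CCllMmnn=8 CcLlMMNn=16 CcLlMMnn=16 CcLlMmNn=16 CcLlMmnn=16 CcllMMNn=16 CcllMMnn=16 CcllMmNn=16 CcllMmnn=16 ccLlMMNn=8 ccLlMMnn=8 ccLlMmNn=8 ccLlMmnn=8 ccllMMNn=8 ccllMMnn=8 ccllMmNn=8 ccllMmnn=8
CCllMmnn hits 8/256; gcd=8; 8÷8/256÷8 = 1/32

P(CCllMmnn) = 1/32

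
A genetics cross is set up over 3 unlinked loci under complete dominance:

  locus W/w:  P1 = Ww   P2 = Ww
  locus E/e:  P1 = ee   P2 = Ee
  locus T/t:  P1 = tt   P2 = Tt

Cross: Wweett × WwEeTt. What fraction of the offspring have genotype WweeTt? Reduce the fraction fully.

P(WweeTt) = 1/8

Wweett gametes: Wet×4, wet×4
WwEeTt gametes: WET×1, WEt×1, WeT×1, Wet×1, wET×1, wEt×1, weT×1, wet×1
Wweett×WwEeTt grid (8·8=64): WWEeTt=4 WWEett=4 WWeeTt=4 WWeett=4 WwEeTt=8 WwEett=8 WweeTt=8 Wweett=8 wwEeTt=4 wwEett=4 wweeTt=4 wweett=4
WweeTt hits 8/64; gcd=8; 8÷8/64÷8 = 1/8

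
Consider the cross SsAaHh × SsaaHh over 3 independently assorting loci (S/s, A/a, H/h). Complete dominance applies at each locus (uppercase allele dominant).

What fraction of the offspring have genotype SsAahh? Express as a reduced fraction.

P(SsAahh) = 1/16

SsAaHh gametes: SAH×1, SAh×1, SaH×1, Sah×1, sAH×1, sAh×1, saH×1, sah×1
SsaaHh gametes: SaH×2, Sah×2, saH×2, sah×2
SsAaHh×SsaaHh grid (8·8=64): SSAaHH=2 SSAaHh=4 SSAahh=2 SSaaHH=2 SSaaHh=4 SSaahh=2 SsAaHH=4 SsAaHh=8 SsAahh=4 SsaaHH=4 SsaaHh=8 Ssaahh=4 ssAaHH=2 ssAaHh=4 ssAahh=2 ssaaHH=2 ssaaHh=4 ssaahh=2
SsAahh hits 4/64; gcd=4; 4÷4/64÷4 = 1/16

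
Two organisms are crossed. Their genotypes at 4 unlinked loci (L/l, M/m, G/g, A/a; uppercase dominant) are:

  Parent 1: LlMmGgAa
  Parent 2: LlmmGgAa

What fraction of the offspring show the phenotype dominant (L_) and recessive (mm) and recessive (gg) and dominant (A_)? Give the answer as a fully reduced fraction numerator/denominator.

LlMmGgAa gametes: LMGA×1, LMGa×1, LMgA×1, LMga×1, LmGA×1, LmGa×1, LmgA×1, Lmga×1, lMGA×1, lMGa×1, lMgA×1, lMga×1, lmGA×1, lmGa×1, lmgA×1, lmga×1
LlmmGgAa gametes: LmGA×2, LmGa×2, LmgA×2, Lmga×2, lmGA×2, lmGa×2, lmgA×2, lmga×2
LlMmGgAa×LlmmGgAa grid (16·16=256): LLMmGGAA=2 LLMmGGAa=4 LLMmGGaa=2 LLMmGgAA=4 LLMmGgAa=8 LLMmGgaa=4 LLMmggAA=2 LLMmggAa=4 LLMmggaa=2 LLmmGGAA=2 LLmmGGAa=4 LLmmGGaa=2 LLmmGgAA=4 LLmmGgAa=8 LLmmGgaa=4 LLmmggAA=2 LLmmggAa=4 LLmmggaa=2 LlMmGGAA=4 LlMmGGAa=8 LlMmGGaa=4 LlMmGgAA=8 LlMmGgAa=16 LlMmGgaa=8 LlMmggAA=4 LlMmggAa=8 LlMmggaa=4 LlmmGGAA=4 LlmmGGAa=8 LlmmGGaa=4 LlmmGgAA=8 LlmmGgAa=16 LlmmGgaa=8 LlmmggAA=4 LlmmggAa=8 Llmmggaa=4 llMmGGAA=2 llMmGGAa=4 llMmGGaa=2 llMmGgAA=4 llMmGgAa=8 llMmGgaa=4 llMmggAA=2 llMmggAa=4 llMmggaa=2 llmmGGAA=2 llmmGGAa=4 llmmGGaa=2 llmmGgAA=4 llmmGgAa=8 llmmGgaa=4 llmmggAA=2 llmmggAa=4 llmmggaa=2
L_ mm gg A_ hits 18/256; gcd=2; 18÷2/256÷2 = 9/128

P(L_ mm gg A_) = 9/128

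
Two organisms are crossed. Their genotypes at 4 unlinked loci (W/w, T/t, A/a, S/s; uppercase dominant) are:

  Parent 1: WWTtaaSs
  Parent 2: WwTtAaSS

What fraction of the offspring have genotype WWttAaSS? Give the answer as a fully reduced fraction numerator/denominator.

P(WWttAaSS) = 1/32

WWTtaaSs gametes: WTaS×4, WTas×4, WtaS×4, Wtas×4
WwTtAaSS gametes: WTAS×2, WTaS×2, WtAS×2, WtaS×2, wTAS×2, wTaS×2, wtAS×2, wtaS×2
WWTtaaSs×WwTtAaSS grid (16·16=256): WWTTAaSS=8 WWTTAaSs=8 WWTTaaSS=8 WWTTaaSs=8 WWTtAaSS=16 WWTtAaSs=16 WWTtaaSS=16 WWTtaaSs=16 WWttAaSS=8 WWttAaSs=8 WWttaaSS=8 WWttaaSs=8 WwTTAaSS=8 WwTTAaSs=8 WwTTaaSS=8 WwTTaaSs=8 WwTtAaSS=16 WwTtAaSs=16 WwTtaaSS=16 WwTtaaSs=16 WwttAaSS=8 WwttAaSs=8 WwttaaSS=8 WwttaaSs=8
WWttAaSS hits 8/256; gcd=8; 8÷8/256÷8 = 1/32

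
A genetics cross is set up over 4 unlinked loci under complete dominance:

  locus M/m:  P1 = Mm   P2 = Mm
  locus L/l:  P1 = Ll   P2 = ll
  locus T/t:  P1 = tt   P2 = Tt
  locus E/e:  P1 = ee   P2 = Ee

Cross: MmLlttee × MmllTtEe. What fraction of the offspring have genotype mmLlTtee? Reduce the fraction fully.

MmLlttee gametes: MLte×4, Mlte×4, mLte×4, mlte×4
MmllTtEe gametes: MlTE×2, MlTe×2, MltE×2, Mlte×2, mlTE×2, mlTe×2, mltE×2, mlte×2
MmLlttee×MmllTtEe grid (16·16=256): MMLlTtEe=8 MMLlTtee=8 MMLlttEe=8 MMLlttee=8 MMllTtEe=8 MMllTtee=8 MMllttEe=8 MMllttee=8 MmLlTtEe=16 MmLlTtee=16 MmLlttEe=16 MmLlttee=16 MmllTtEe=16 MmllTtee=16 MmllttEe=16 Mmllttee=16 mmLlTtEe=8 mmLlTtee=8 mmLlttEe=8 mmLlttee=8 mmllTtEe=8 mmllTtee=8 mmllttEe=8 mmllttee=8
mmLlTtee hits 8/256; gcd=8; 8÷8/256÷8 = 1/32

P(mmLlTtee) = 1/32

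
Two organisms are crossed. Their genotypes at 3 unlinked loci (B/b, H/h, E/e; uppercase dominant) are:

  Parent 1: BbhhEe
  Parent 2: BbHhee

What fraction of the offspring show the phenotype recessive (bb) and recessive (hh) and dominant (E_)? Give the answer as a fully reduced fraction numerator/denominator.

P(bb hh E_) = 1/16

BbhhEe gametes: BhE×2, Bhe×2, bhE×2, bhe×2
BbHhee gametes: BHe×2, Bhe×2, bHe×2, bhe×2
BbhhEe×BbHhee grid (8·8=64): BBHhEe=4 BBHhee=4 BBhhEe=4 BBhhee=4 BbHhEe=8 BbHhee=8 BbhhEe=8 Bbhhee=8 bbHhEe=4 bbHhee=4 bbhhEe=4 bbhhee=4
bb hh E_ hits 4/64; gcd=4; 4÷4/64÷4 = 1/16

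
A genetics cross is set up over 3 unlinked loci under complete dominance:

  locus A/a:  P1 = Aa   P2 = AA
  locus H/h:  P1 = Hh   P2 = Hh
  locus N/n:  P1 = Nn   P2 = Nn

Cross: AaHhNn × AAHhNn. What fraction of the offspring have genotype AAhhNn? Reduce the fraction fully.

P(AAhhNn) = 1/16

AaHhNn gametes: AHN×1, AHn×1, AhN×1, Ahn×1, aHN×1, aHn×1, ahN×1, ahn×1
AAHhNn gametes: AHN×2, AHn×2, AhN×2, Ahn×2
AaHhNn×AAHhNn grid (8·8=64): AAHHNN=2 AAHHNn=4 AAHHnn=2 AAHhNN=4 AAHhNn=8 AAHhnn=4 AAhhNN=2 AAhhNn=4 AAhhnn=2 AaHHNN=2 AaHHNn=4 AaHHnn=2 AaHhNN=4 AaHhNn=8 AaHhnn=4 AahhNN=2 AahhNn=4 Aahhnn=2
AAhhNn hits 4/64; gcd=4; 4÷4/64÷4 = 1/16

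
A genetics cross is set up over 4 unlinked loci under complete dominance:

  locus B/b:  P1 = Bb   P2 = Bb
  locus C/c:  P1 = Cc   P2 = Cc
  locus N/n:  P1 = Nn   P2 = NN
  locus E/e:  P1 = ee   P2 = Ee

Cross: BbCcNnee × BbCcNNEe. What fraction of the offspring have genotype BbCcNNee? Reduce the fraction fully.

BbCcNnee gametes: BCNe×2, BCne×2, BcNe×2, Bcne×2, bCNe×2, bCne×2, bcNe×2, bcne×2
BbCcNNEe gametes: BCNE×2, BCNe×2, BcNE×2, BcNe×2, bCNE×2, bCNe×2, bcNE×2, bcNe×2
BbCcNnee×BbCcNNEe grid (16·16=256): BBCCNNEe=4 BBCCNNee=4 BBCCNnEe=4 BBCCNnee=4 BBCcNNEe=8 BBCcNNee=8 BBCcNnEe=8 BBCcNnee=8 BBccNNEe=4 BBccNNee=4 BBccNnEe=4 BBccNnee=4 BbCCNNEe=8 BbCCNNee=8 BbCCNnEe=8 BbCCNnee=8 BbCcNNEe=16 BbCcNNee=16 BbCcNnEe=16 BbCcNnee=16 BbccNNEe=8 BbccNNee=8 BbccNnEe=8 BbccNnee=8 bbCCNNEe=4 bbCCNNee=4 bbCCNnEe=4 bbCCNnee=4 bbCcNNEe=8 bbCcNNee=8 bbCcNnEe=8 bbCcNnee=8 bbccNNEe=4 bbccNNee=4 bbccNnEe=4 bbccNnee=4
BbCcNNee hits 16/256; gcd=16; 16÷16/256÷16 = 1/16

P(BbCcNNee) = 1/16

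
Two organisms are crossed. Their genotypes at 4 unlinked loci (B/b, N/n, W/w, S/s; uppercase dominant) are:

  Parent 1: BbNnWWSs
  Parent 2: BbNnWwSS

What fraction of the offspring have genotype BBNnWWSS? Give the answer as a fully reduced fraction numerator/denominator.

BbNnWWSs gametes: BNWS×2, BNWs×2, BnWS×2, BnWs×2, bNWS×2, bNWs×2, bnWS×2, bnWs×2
BbNnWwSS gametes: BNWS×2, BNwS×2, BnWS×2, BnwS×2, bNWS×2, bNwS×2, bnWS×2, bnwS×2
BbNnWWSs×BbNnWwSS grid (16·16=256): BBNNWWSS=4 BBNNWWSs=4 BBNNWwSS=4 BBNNWwSs=4 BBNnWWSS=8 BBNnWWSs=8 BBNnWwSS=8 BBNnWwSs=8 BBnnWWSS=4 BBnnWWSs=4 BBnnWwSS=4 BBnnWwSs=4 BbNNWWSS=8 BbNNWWSs=8 BbNNWwSS=8 BbNNWwSs=8 BbNnWWSS=16 BbNnWWSs=16 BbNnWwSS=16 BbNnWwSs=16 BbnnWWSS=8 BbnnWWSs=8 BbnnWwSS=8 BbnnWwSs=8 bbNNWWSS=4 bbNNWWSs=4 bbNNWwSS=4 bbNNWwSs=4 bbNnWWSS=8 bbNnWWSs=8 bbNnWwSS=8 bbNnWwSs=8 bbnnWWSS=4 bbnnWWSs=4 bbnnWwSS=4 bbnnWwSs=4
BBNnWWSS hits 8/256; gcd=8; 8÷8/256÷8 = 1/32

P(BBNnWWSS) = 1/32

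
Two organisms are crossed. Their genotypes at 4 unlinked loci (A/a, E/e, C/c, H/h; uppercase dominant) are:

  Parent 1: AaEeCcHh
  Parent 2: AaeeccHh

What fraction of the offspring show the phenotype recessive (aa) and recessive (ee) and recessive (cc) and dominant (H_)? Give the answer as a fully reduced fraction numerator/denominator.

AaEeCcHh gametes: AECH×1, AECh×1, AEcH×1, AEch×1, AeCH×1, AeCh×1, AecH×1, Aech×1, aECH×1, aECh×1, aEcH×1, aEch×1, aeCH×1, aeCh×1, aecH×1, aech×1
AaeeccHh gametes: AecH×4, Aech×4, aecH×4, aech×4
AaEeCcHh×AaeeccHh grid (16·16=256): AAEeCcHH=4 AAEeCcHh=8 AAEeCchh=4 AAEeccHH=4 AAEeccHh=8 AAEecchh=4 AAeeCcHH=4 AAeeCcHh=8 AAeeCchh=4 AAeeccHH=4 AAeeccHh=8 AAeecchh=4 AaEeCcHH=8 AaEeCcHh=16 AaEeCchh=8 AaEeccHH=8 AaEeccHh=16 AaEecchh=8 AaeeCcHH=8 AaeeCcHh=16 AaeeCchh=8 AaeeccHH=8 AaeeccHh=16 Aaeecchh=8 aaEeCcHH=4 aaEeCcHh=8 aaEeCchh=4 aaEeccHH=4 aaEeccHh=8 aaEecchh=4 aaeeCcHH=4 aaeeCcHh=8 aaeeCchh=4 aaeeccHH=4 aaeeccHh=8 aaeecchh=4
aa ee cc H_ hits 12/256; gcd=4; 12÷4/256÷4 = 3/64

P(aa ee cc H_) = 3/64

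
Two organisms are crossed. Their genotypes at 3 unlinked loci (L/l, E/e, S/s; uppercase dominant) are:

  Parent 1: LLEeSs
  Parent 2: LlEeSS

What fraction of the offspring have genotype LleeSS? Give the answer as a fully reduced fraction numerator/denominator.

LLEeSs gametes: LES×2, LEs×2, LeS×2, Les×2
LlEeSS gametes: LES×2, LeS×2, lES×2, leS×2
LLEeSs×LlEeSS grid (8·8=64): LLEESS=4 LLEESs=4 LLEeSS=8 LLEeSs=8 LLeeSS=4 LLeeSs=4 LlEESS=4 LlEESs=4 LlEeSS=8 LlEeSs=8 LleeSS=4 LleeSs=4
LleeSS hits 4/64; gcd=4; 4÷4/64÷4 = 1/16

P(LleeSS) = 1/16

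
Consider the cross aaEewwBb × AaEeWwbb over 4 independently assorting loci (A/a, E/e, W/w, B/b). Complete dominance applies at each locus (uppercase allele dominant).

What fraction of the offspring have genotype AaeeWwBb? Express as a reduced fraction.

aaEewwBb gametes: aEwB×4, aEwb×4, aewB×4, aewb×4
AaEeWwbb gametes: AEWb×2, AEwb×2, AeWb×2, Aewb×2, aEWb×2, aEwb×2, aeWb×2, aewb×2
aaEewwBb×AaEeWwbb grid (16·16=256): AaEEWwBb=8 AaEEWwbb=8 AaEEwwBb=8 AaEEwwbb=8 AaEeWwBb=16 AaEeWwbb=16 AaEewwBb=16 AaEewwbb=16 AaeeWwBb=8 AaeeWwbb=8 AaeewwBb=8 Aaeewwbb=8 aaEEWwBb=8 aaEEWwbb=8 aaEEwwBb=8 aaEEwwbb=8 aaEeWwBb=16 aaEeWwbb=16 aaEewwBb=16 aaEewwbb=16 aaeeWwBb=8 aaeeWwbb=8 aaeewwBb=8 aaeewwbb=8
AaeeWwBb hits 8/256; gcd=8; 8÷8/256÷8 = 1/32

P(AaeeWwBb) = 1/32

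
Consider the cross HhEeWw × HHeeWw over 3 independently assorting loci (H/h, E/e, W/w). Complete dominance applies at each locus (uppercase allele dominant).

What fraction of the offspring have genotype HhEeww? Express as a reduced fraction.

P(HhEeww) = 1/16

HhEeWw gametes: HEW×1, HEw×1, HeW×1, Hew×1, hEW×1, hEw×1, heW×1, hew×1
HHeeWw gametes: HeW×4, Hew×4
HhEeWw×HHeeWw grid (8·8=64): HHEeWW=4 HHEeWw=8 HHEeww=4 HHeeWW=4 HHeeWw=8 HHeeww=4 HhEeWW=4 HhEeWw=8 HhEeww=4 HheeWW=4 HheeWw=8 Hheeww=4
HhEeww hits 4/64; gcd=4; 4÷4/64÷4 = 1/16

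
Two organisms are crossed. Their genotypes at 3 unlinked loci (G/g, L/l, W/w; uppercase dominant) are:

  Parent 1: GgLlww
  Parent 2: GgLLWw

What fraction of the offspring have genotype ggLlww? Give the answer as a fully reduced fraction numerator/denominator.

GgLlww gametes: GLw×2, Glw×2, gLw×2, glw×2
GgLLWw gametes: GLW×2, GLw×2, gLW×2, gLw×2
GgLlww×GgLLWw grid (8·8=64): GGLLWw=4 GGLLww=4 GGLlWw=4 GGLlww=4 GgLLWw=8 GgLLww=8 GgLlWw=8 GgLlww=8 ggLLWw=4 ggLLww=4 ggLlWw=4 ggLlww=4
ggLlww hits 4/64; gcd=4; 4÷4/64÷4 = 1/16

P(ggLlww) = 1/16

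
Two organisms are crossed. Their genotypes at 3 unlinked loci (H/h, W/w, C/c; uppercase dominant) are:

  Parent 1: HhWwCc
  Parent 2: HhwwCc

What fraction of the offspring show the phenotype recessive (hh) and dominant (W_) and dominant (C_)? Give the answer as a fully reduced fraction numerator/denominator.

P(hh W_ C_) = 3/32

HhWwCc gametes: HWC×1, HWc×1, HwC×1, Hwc×1, hWC×1, hWc×1, hwC×1, hwc×1
HhwwCc gametes: HwC×2, Hwc×2, hwC×2, hwc×2
HhWwCc×HhwwCc grid (8·8=64): HHWwCC=2 HHWwCc=4 HHWwcc=2 HHwwCC=2 HHwwCc=4 HHwwcc=2 HhWwCC=4 HhWwCc=8 HhWwcc=4 HhwwCC=4 HhwwCc=8 Hhwwcc=4 hhWwCC=2 hhWwCc=4 hhWwcc=2 hhwwCC=2 hhwwCc=4 hhwwcc=2
hh W_ C_ hits 6/64; gcd=2; 6÷2/64÷2 = 3/32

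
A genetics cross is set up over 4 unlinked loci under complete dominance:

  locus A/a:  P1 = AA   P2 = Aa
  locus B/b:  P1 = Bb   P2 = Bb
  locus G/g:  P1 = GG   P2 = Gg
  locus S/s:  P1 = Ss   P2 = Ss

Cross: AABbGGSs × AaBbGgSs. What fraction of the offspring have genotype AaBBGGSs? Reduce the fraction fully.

P(AaBBGGSs) = 1/32

AABbGGSs gametes: ABGS×4, ABGs×4, AbGS×4, AbGs×4
AaBbGgSs gametes: ABGS×1, ABGs×1, ABgS×1, ABgs×1, AbGS×1, AbGs×1, AbgS×1, Abgs×1, aBGS×1, aBGs×1, aBgS×1, aBgs×1, abGS×1, abGs×1, abgS×1, abgs×1
AABbGGSs×AaBbGgSs grid (16·16=256): AABBGGSS=4 AABBGGSs=8 AABBGGss=4 AABBGgSS=4 AABBGgSs=8 AABBGgss=4 AABbGGSS=8 AABbGGSs=16 AABbGGss=8 AABbGgSS=8 AABbGgSs=16 AABbGgss=8 AAbbGGSS=4 AAbbGGSs=8 AAbbGGss=4 AAbbGgSS=4 AAbbGgSs=8 AAbbGgss=4 AaBBGGSS=4 AaBBGGSs=8 AaBBGGss=4 AaBBGgSS=4 AaBBGgSs=8 AaBBGgss=4 AaBbGGSS=8 AaBbGGSs=16 AaBbGGss=8 AaBbGgSS=8 AaBbGgSs=16 AaBbGgss=8 AabbGGSS=4 AabbGGSs=8 AabbGGss=4 AabbGgSS=4 AabbGgSs=8 AabbGgss=4
AaBBGGSs hits 8/256; gcd=8; 8÷8/256÷8 = 1/32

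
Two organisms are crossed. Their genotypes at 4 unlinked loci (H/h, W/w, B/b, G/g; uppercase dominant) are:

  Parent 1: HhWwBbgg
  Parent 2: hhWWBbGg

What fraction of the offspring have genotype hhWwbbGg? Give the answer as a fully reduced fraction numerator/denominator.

HhWwBbgg gametes: HWBg×2, HWbg×2, HwBg×2, Hwbg×2, hWBg×2, hWbg×2, hwBg×2, hwbg×2
hhWWBbGg gametes: hWBG×4, hWBg×4, hWbG×4, hWbg×4
HhWwBbgg×hhWWBbGg grid (16·16=256): HhWWBBGg=8 HhWWBBgg=8 HhWWBbGg=16 HhWWBbgg=16 HhWWbbGg=8 HhWWbbgg=8 HhWwBBGg=8 HhWwBBgg=8 HhWwBbGg=16 HhWwBbgg=16 HhWwbbGg=8 HhWwbbgg=8 hhWWBBGg=8 hhWWBBgg=8 hhWWBbGg=16 hhWWBbgg=16 hhWWbbGg=8 hhWWbbgg=8 hhWwBBGg=8 hhWwBBgg=8 hhWwBbGg=16 hhWwBbgg=16 hhWwbbGg=8 hhWwbbgg=8
hhWwbbGg hits 8/256; gcd=8; 8÷8/256÷8 = 1/32

P(hhWwbbGg) = 1/32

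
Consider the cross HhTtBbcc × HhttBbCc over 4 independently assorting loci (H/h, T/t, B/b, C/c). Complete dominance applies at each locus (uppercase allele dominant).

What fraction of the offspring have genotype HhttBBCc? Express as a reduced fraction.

P(HhttBBCc) = 1/32

HhTtBbcc gametes: HTBc×2, HTbc×2, HtBc×2, Htbc×2, hTBc×2, hTbc×2, htBc×2, htbc×2
HhttBbCc gametes: HtBC×2, HtBc×2, HtbC×2, Htbc×2, htBC×2, htBc×2, htbC×2, htbc×2
HhTtBbcc×HhttBbCc grid (16·16=256): HHTtBBCc=4 HHTtBBcc=4 HHTtBbCc=8 HHTtBbcc=8 HHTtbbCc=4 HHTtbbcc=4 HHttBBCc=4 HHttBBcc=4 HHttBbCc=8 HHttBbcc=8 HHttbbCc=4 HHttbbcc=4 HhTtBBCc=8 HhTtBBcc=8 HhTtBbCc=16 HhTtBbcc=16 HhTtbbCc=8 HhTtbbcc=8 HhttBBCc=8 HhttBBcc=8 HhttBbCc=16 HhttBbcc=16 HhttbbCc=8 Hhttbbcc=8 hhTtBBCc=4 hhTtBBcc=4 hhTtBbCc=8 hhTtBbcc=8 hhTtbbCc=4 hhTtbbcc=4 hhttBBCc=4 hhttBBcc=4 hhttBbCc=8 hhttBbcc=8 hhttbbCc=4 hhttbbcc=4
HhttBBCc hits 8/256; gcd=8; 8÷8/256÷8 = 1/32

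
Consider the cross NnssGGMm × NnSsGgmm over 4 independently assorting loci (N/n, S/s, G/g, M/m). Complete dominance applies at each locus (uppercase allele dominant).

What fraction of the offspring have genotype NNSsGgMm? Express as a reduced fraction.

P(NNSsGgMm) = 1/32

NnssGGMm gametes: NsGM×4, NsGm×4, nsGM×4, nsGm×4
NnSsGgmm gametes: NSGm×2, NSgm×2, NsGm×2, Nsgm×2, nSGm×2, nSgm×2, nsGm×2, nsgm×2
NnssGGMm×NnSsGgmm grid (16·16=256): NNSsGGMm=8 NNSsGGmm=8 NNSsGgMm=8 NNSsGgmm=8 NNssGGMm=8 NNssGGmm=8 NNssGgMm=8 NNssGgmm=8 NnSsGGMm=16 NnSsGGmm=16 NnSsGgMm=16 NnSsGgmm=16 NnssGGMm=16 NnssGGmm=16 NnssGgMm=16 NnssGgmm=16 nnSsGGMm=8 nnSsGGmm=8 nnSsGgMm=8 nnSsGgmm=8 nnssGGMm=8 nnssGGmm=8 nnssGgMm=8 nnssGgmm=8
NNSsGgMm hits 8/256; gcd=8; 8÷8/256÷8 = 1/32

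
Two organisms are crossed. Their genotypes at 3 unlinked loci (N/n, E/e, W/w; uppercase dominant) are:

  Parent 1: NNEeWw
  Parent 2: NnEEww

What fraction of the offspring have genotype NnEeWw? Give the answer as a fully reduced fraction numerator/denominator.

P(NnEeWw) = 1/8

NNEeWw gametes: NEW×2, NEw×2, NeW×2, New×2
NnEEww gametes: NEw×4, nEw×4
NNEeWw×NnEEww grid (8·8=64): NNEEWw=8 NNEEww=8 NNEeWw=8 NNEeww=8 NnEEWw=8 NnEEww=8 NnEeWw=8 NnEeww=8
NnEeWw hits 8/64; gcd=8; 8÷8/64÷8 = 1/8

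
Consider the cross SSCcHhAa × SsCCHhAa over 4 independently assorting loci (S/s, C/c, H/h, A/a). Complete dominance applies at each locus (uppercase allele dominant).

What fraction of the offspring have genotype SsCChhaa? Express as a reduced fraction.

P(SsCChhaa) = 1/64

SSCcHhAa gametes: SCHA×2, SCHa×2, SChA×2, SCha×2, ScHA×2, ScHa×2, SchA×2, Scha×2
SsCCHhAa gametes: SCHA×2, SCHa×2, SChA×2, SCha×2, sCHA×2, sCHa×2, sChA×2, sCha×2
SSCcHhAa×SsCCHhAa grid (16·16=256): SSCCHHAA=4 SSCCHHAa=8 SSCCHHaa=4 SSCCHhAA=8 SSCCHhAa=16 SSCCHhaa=8 SSCChhAA=4 SSCChhAa=8 SSCChhaa=4 SSCcHHAA=4 SSCcHHAa=8 SSCcHHaa=4 SSCcHhAA=8 SSCcHhAa=16 SSCcHhaa=8 SSCchhAA=4 SSCchhAa=8 SSCchhaa=4 SsCCHHAA=4 SsCCHHAa=8 SsCCHHaa=4 SsCCHhAA=8 SsCCHhAa=16 SsCCHhaa=8 SsCChhAA=4 SsCChhAa=8 SsCChhaa=4 SsCcHHAA=4 SsCcHHAa=8 SsCcHHaa=4 SsCcHhAA=8 SsCcHhAa=16 SsCcHhaa=8 SsCchhAA=4 SsCchhAa=8 SsCchhaa=4
SsCChhaa hits 4/256; gcd=4; 4÷4/256÷4 = 1/64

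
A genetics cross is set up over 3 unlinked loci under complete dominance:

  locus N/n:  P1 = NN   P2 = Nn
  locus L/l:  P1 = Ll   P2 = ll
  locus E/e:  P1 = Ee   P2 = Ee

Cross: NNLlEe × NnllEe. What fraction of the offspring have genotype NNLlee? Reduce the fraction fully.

P(NNLlee) = 1/16

NNLlEe gametes: NLE×2, NLe×2, NlE×2, Nle×2
NnllEe gametes: NlE×2, Nle×2, nlE×2, nle×2
NNLlEe×NnllEe grid (8·8=64): NNLlEE=4 NNLlEe=8 NNLlee=4 NNllEE=4 NNllEe=8 NNllee=4 NnLlEE=4 NnLlEe=8 NnLlee=4 NnllEE=4 NnllEe=8 Nnllee=4
NNLlee hits 4/64; gcd=4; 4÷4/64÷4 = 1/16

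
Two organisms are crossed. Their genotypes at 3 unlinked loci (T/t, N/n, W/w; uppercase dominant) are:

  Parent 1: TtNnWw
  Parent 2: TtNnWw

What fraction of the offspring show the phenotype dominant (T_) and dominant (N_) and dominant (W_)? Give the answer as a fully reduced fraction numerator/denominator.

TtNnWw gametes: TNW×1, TNw×1, TnW×1, Tnw×1, tNW×1, tNw×1, tnW×1, tnw×1
TtNnWw gametes: TNW×1, TNw×1, TnW×1, Tnw×1, tNW×1, tNw×1, tnW×1, tnw×1
TtNnWw×TtNnWw grid (8·8=64): TTNNWW=1 TTNNWw=2 TTNNww=1 TTNnWW=2 TTNnWw=4 TTNnww=2 TTnnWW=1 TTnnWw=2 TTnnww=1 TtNNWW=2 TtNNWw=4 TtNNww=2 TtNnWW=4 TtNnWw=8 TtNnww=4 TtnnWW=2 TtnnWw=4 Ttnnww=2 ttNNWW=1 ttNNWw=2 ttNNww=1 ttNnWW=2 ttNnWw=4 ttNnww=2 ttnnWW=1 ttnnWw=2 ttnnww=1
T_ N_ W_ hits 27/64; gcd=1; 27÷1/64÷1 = 27/64

P(T_ N_ W_) = 27/64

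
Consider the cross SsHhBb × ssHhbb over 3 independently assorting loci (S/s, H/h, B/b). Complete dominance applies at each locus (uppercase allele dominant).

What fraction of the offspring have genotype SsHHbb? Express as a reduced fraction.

P(SsHHbb) = 1/16

SsHhBb gametes: SHB×1, SHb×1, ShB×1, Shb×1, sHB×1, sHb×1, shB×1, shb×1
ssHhbb gametes: sHb×4, shb×4
SsHhBb×ssHhbb grid (8·8=64): SsHHBb=4 SsHHbb=4 SsHhBb=8 SsHhbb=8 SshhBb=4 Sshhbb=4 ssHHBb=4 ssHHbb=4 ssHhBb=8 ssHhbb=8 sshhBb=4 sshhbb=4
SsHHbb hits 4/64; gcd=4; 4÷4/64÷4 = 1/16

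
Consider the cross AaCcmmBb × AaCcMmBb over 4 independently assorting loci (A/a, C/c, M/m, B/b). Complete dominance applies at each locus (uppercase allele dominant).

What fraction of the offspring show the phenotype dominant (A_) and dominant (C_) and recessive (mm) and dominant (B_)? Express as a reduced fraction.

P(A_ C_ mm B_) = 27/128

AaCcmmBb gametes: ACmB×2, ACmb×2, AcmB×2, Acmb×2, aCmB×2, aCmb×2, acmB×2, acmb×2
AaCcMmBb gametes: ACMB×1, ACMb×1, ACmB×1, ACmb×1, AcMB×1, AcMb×1, AcmB×1, Acmb×1, aCMB×1, aCMb×1, aCmB×1, aCmb×1, acMB×1, acMb×1, acmB×1, acmb×1
AaCcmmBb×AaCcMmBb grid (16·16=256): AACCMmBB=2 AACCMmBb=4 AACCMmbb=2 AACCmmBB=2 AACCmmBb=4 AACCmmbb=2 AACcMmBB=4 AACcMmBb=8 AACcMmbb=4 AACcmmBB=4 AACcmmBb=8 AACcmmbb=4 AAccMmBB=2 AAccMmBb=4 AAccMmbb=2 AAccmmBB=2 AAccmmBb=4 AAccmmbb=2 AaCCMmBB=4 AaCCMmBb=8 AaCCMmbb=4 AaCCmmBB=4 AaCCmmBb=8 AaCCmmbb=4 AaCcMmBB=8 AaCcMmBb=16 AaCcMmbb=8 AaCcmmBB=8 AaCcmmBb=16 AaCcmmbb=8 AaccMmBB=4 AaccMmBb=8 AaccMmbb=4 AaccmmBB=4 AaccmmBb=8 Aaccmmbb=4 aaCCMmBB=2 aaCCMmBb=4 aaCCMmbb=2 aaCCmmBB=2 aaCCmmBb=4 aaCCmmbb=2 aaCcMmBB=4 aaCcMmBb=8 aaCcMmbb=4 aaCcmmBB=4 aaCcmmBb=8 aaCcmmbb=4 aaccMmBB=2 aaccMmBb=4 aaccMmbb=2 aaccmmBB=2 aaccmmBb=4 aaccmmbb=2
A_ C_ mm B_ hits 54/256; gcd=2; 54÷2/256÷2 = 27/128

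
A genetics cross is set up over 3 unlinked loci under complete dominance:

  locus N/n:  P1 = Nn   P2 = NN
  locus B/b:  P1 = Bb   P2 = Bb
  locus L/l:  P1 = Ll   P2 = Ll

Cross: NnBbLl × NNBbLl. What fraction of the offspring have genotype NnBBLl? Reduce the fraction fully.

P(NnBBLl) = 1/16

NnBbLl gametes: NBL×1, NBl×1, NbL×1, Nbl×1, nBL×1, nBl×1, nbL×1, nbl×1
NNBbLl gametes: NBL×2, NBl×2, NbL×2, Nbl×2
NnBbLl×NNBbLl grid (8·8=64): NNBBLL=2 NNBBLl=4 NNBBll=2 NNBbLL=4 NNBbLl=8 NNBbll=4 NNbbLL=2 NNbbLl=4 NNbbll=2 NnBBLL=2 NnBBLl=4 NnBBll=2 NnBbLL=4 NnBbLl=8 NnBbll=4 NnbbLL=2 NnbbLl=4 Nnbbll=2
NnBBLl hits 4/64; gcd=4; 4÷4/64÷4 = 1/16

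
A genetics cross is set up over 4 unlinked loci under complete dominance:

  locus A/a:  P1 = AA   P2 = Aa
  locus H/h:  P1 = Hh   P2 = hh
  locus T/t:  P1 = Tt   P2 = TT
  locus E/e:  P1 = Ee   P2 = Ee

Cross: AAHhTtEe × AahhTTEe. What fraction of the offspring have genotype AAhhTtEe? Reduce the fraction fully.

AAHhTtEe gametes: AHTE×2, AHTe×2, AHtE×2, AHte×2, AhTE×2, AhTe×2, AhtE×2, Ahte×2
AahhTTEe gametes: AhTE×4, AhTe×4, ahTE×4, ahTe×4
AAHhTtEe×AahhTTEe grid (16·16=256): AAHhTTEE=8 AAHhTTEe=16 AAHhTTee=8 AAHhTtEE=8 AAHhTtEe=16 AAHhTtee=8 AAhhTTEE=8 AAhhTTEe=16 AAhhTTee=8 AAhhTtEE=8 AAhhTtEe=16 AAhhTtee=8 AaHhTTEE=8 AaHhTTEe=16 AaHhTTee=8 AaHhTtEE=8 AaHhTtEe=16 AaHhTtee=8 AahhTTEE=8 AahhTTEe=16 AahhTTee=8 AahhTtEE=8 AahhTtEe=16 AahhTtee=8
AAhhTtEe hits 16/256; gcd=16; 16÷16/256÷16 = 1/16

P(AAhhTtEe) = 1/16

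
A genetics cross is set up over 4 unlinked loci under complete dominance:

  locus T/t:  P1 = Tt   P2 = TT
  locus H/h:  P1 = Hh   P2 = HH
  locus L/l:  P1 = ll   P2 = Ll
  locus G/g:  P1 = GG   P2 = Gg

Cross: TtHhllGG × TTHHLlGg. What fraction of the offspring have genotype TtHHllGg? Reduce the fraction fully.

P(TtHHllGg) = 1/16

TtHhllGG gametes: THlG×4, ThlG×4, tHlG×4, thlG×4
TTHHLlGg gametes: THLG×4, THLg×4, THlG×4, THlg×4
TtHhllGG×TTHHLlGg grid (16·16=256): TTHHLlGG=16 TTHHLlGg=16 TTHHllGG=16 TTHHllGg=16 TTHhLlGG=16 TTHhLlGg=16 TTHhllGG=16 TTHhllGg=16 TtHHLlGG=16 TtHHLlGg=16 TtHHllGG=16 TtHHllGg=16 TtHhLlGG=16 TtHhLlGg=16 TtHhllGG=16 TtHhllGg=16
TtHHllGg hits 16/256; gcd=16; 16÷16/256÷16 = 1/16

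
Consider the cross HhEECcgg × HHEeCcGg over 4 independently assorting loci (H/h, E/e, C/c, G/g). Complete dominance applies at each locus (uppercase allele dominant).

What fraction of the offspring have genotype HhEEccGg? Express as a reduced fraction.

HhEECcgg gametes: HECg×4, HEcg×4, hECg×4, hEcg×4
HHEeCcGg gametes: HECG×2, HECg×2, HEcG×2, HEcg×2, HeCG×2, HeCg×2, HecG×2, Hecg×2
HhEECcgg×HHEeCcGg grid (16·16=256): HHEECCGg=8 HHEECCgg=8 HHEECcGg=16 HHEECcgg=16 HHEEccGg=8 HHEEccgg=8 HHEeCCGg=8 HHEeCCgg=8 HHEeCcGg=16 HHEeCcgg=16 HHEeccGg=8 HHEeccgg=8 HhEECCGg=8 HhEECCgg=8 HhEECcGg=16 HhEECcgg=16 HhEEccGg=8 HhEEccgg=8 HhEeCCGg=8 HhEeCCgg=8 HhEeCcGg=16 HhEeCcgg=16 HhEeccGg=8 HhEeccgg=8
HhEEccGg hits 8/256; gcd=8; 8÷8/256÷8 = 1/32

P(HhEEccGg) = 1/32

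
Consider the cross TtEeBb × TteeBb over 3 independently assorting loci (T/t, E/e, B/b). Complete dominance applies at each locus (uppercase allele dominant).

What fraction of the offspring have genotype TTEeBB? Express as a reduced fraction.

TtEeBb gametes: TEB×1, TEb×1, TeB×1, Teb×1, tEB×1, tEb×1, teB×1, teb×1
TteeBb gametes: TeB×2, Teb×2, teB×2, teb×2
TtEeBb×TteeBb grid (8·8=64): TTEeBB=2 TTEeBb=4 TTEebb=2 TTeeBB=2 TTeeBb=4 TTeebb=2 TtEeBB=4 TtEeBb=8 TtEebb=4 TteeBB=4 TteeBb=8 Tteebb=4 ttEeBB=2 ttEeBb=4 ttEebb=2 tteeBB=2 tteeBb=4 tteebb=2
TTEeBB hits 2/64; gcd=2; 2÷2/64÷2 = 1/32

P(TTEeBB) = 1/32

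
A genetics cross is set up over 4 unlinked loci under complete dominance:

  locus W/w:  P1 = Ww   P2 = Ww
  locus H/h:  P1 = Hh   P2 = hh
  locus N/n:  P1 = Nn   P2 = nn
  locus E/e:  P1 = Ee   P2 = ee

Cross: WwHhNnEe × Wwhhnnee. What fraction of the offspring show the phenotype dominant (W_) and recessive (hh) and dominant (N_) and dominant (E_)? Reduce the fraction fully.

WwHhNnEe gametes: WHNE×1, WHNe×1, WHnE×1, WHne×1, WhNE×1, WhNe×1, WhnE×1, Whne×1, wHNE×1, wHNe×1, wHnE×1, wHne×1, whNE×1, whNe×1, whnE×1, whne×1
Wwhhnnee gametes: Whne×8, whne×8
WwHhNnEe×Wwhhnnee grid (16·16=256): WWHhNnEe=8 WWHhNnee=8 WWHhnnEe=8 WWHhnnee=8 WWhhNnEe=8 WWhhNnee=8 WWhhnnEe=8 WWhhnnee=8 WwHhNnEe=16 WwHhNnee=16 WwHhnnEe=16 WwHhnnee=16 WwhhNnEe=16 WwhhNnee=16 WwhhnnEe=16 Wwhhnnee=16 wwHhNnEe=8 wwHhNnee=8 wwHhnnEe=8 wwHhnnee=8 wwhhNnEe=8 wwhhNnee=8 wwhhnnEe=8 wwhhnnee=8
W_ hh N_ E_ hits 24/256; gcd=8; 24÷8/256÷8 = 3/32

P(W_ hh N_ E_) = 3/32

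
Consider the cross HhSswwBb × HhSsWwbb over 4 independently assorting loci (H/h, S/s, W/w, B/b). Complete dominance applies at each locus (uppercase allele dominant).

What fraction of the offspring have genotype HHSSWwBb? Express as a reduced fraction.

P(HHSSWwBb) = 1/64

HhSswwBb gametes: HSwB×2, HSwb×2, HswB×2, Hswb×2, hSwB×2, hSwb×2, hswB×2, hswb×2
HhSsWwbb gametes: HSWb×2, HSwb×2, HsWb×2, Hswb×2, hSWb×2, hSwb×2, hsWb×2, hswb×2
HhSswwBb×HhSsWwbb grid (16·16=256): HHSSWwBb=4 HHSSWwbb=4 HHSSwwBb=4 HHSSwwbb=4 HHSsWwBb=8 HHSsWwbb=8 HHSswwBb=8 HHSswwbb=8 HHssWwBb=4 HHssWwbb=4 HHsswwBb=4 HHsswwbb=4 HhSSWwBb=8 HhSSWwbb=8 HhSSwwBb=8 HhSSwwbb=8 HhSsWwBb=16 HhSsWwbb=16 HhSswwBb=16 HhSswwbb=16 HhssWwBb=8 HhssWwbb=8 HhsswwBb=8 Hhsswwbb=8 hhSSWwBb=4 hhSSWwbb=4 hhSSwwBb=4 hhSSwwbb=4 hhSsWwBb=8 hhSsWwbb=8 hhSswwBb=8 hhSswwbb=8 hhssWwBb=4 hhssWwbb=4 hhsswwBb=4 hhsswwbb=4
HHSSWwBb hits 4/256; gcd=4; 4÷4/256÷4 = 1/64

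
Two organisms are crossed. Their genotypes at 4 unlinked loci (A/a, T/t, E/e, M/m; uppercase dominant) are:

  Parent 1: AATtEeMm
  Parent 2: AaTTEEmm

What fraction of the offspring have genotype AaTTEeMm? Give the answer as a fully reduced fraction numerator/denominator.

P(AaTTEeMm) = 1/16

AATtEeMm gametes: ATEM×2, ATEm×2, ATeM×2, ATem×2, AtEM×2, AtEm×2, AteM×2, Atem×2
AaTTEEmm gametes: ATEm×8, aTEm×8
AATtEeMm×AaTTEEmm grid (16·16=256): AATTEEMm=16 AATTEEmm=16 AATTEeMm=16 AATTEemm=16 AATtEEMm=16 AATtEEmm=16 AATtEeMm=16 AATtEemm=16 AaTTEEMm=16 AaTTEEmm=16 AaTTEeMm=16 AaTTEemm=16 AaTtEEMm=16 AaTtEEmm=16 AaTtEeMm=16 AaTtEemm=16
AaTTEeMm hits 16/256; gcd=16; 16÷16/256÷16 = 1/16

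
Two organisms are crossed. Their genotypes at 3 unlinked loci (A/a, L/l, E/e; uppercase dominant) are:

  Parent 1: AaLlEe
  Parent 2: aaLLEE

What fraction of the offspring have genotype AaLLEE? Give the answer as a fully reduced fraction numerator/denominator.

AaLlEe gametes: ALE×1, ALe×1, AlE×1, Ale×1, aLE×1, aLe×1, alE×1, ale×1
aaLLEE gametes: aLE×8
AaLlEe×aaLLEE grid (8·8=64): AaLLEE=8 AaLLEe=8 AaLlEE=8 AaLlEe=8 aaLLEE=8 aaLLEe=8 aaLlEE=8 aaLlEe=8
AaLLEE hits 8/64; gcd=8; 8÷8/64÷8 = 1/8

P(AaLLEE) = 1/8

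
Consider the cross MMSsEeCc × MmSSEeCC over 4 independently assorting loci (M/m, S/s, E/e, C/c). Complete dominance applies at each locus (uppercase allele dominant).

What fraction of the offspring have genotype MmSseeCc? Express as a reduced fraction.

MMSsEeCc gametes: MSEC×2, MSEc×2, MSeC×2, MSec×2, MsEC×2, MsEc×2, MseC×2, Msec×2
MmSSEeCC gametes: MSEC×4, MSeC×4, mSEC×4, mSeC×4
MMSsEeCc×MmSSEeCC grid (16·16=256): MMSSEECC=8 MMSSEECc=8 MMSSEeCC=16 MMSSEeCc=16 MMSSeeCC=8 MMSSeeCc=8 MMSsEECC=8 MMSsEECc=8 MMSsEeCC=16 MMSsEeCc=16 MMSseeCC=8 MMSseeCc=8 MmSSEECC=8 MmSSEECc=8 MmSSEeCC=16 MmSSEeCc=16 MmSSeeCC=8 MmSSeeCc=8 MmSsEECC=8 MmSsEECc=8 MmSsEeCC=16 MmSsEeCc=16 MmSseeCC=8 MmSseeCc=8
MmSseeCc hits 8/256; gcd=8; 8÷8/256÷8 = 1/32

P(MmSseeCc) = 1/32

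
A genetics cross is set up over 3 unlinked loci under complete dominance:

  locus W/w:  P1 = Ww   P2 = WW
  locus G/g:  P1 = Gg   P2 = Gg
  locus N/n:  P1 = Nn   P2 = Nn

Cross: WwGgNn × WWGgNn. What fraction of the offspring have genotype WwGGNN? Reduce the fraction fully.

P(WwGGNN) = 1/32

WwGgNn gametes: WGN×1, WGn×1, WgN×1, Wgn×1, wGN×1, wGn×1, wgN×1, wgn×1
WWGgNn gametes: WGN×2, WGn×2, WgN×2, Wgn×2
WwGgNn×WWGgNn grid (8·8=64): WWGGNN=2 WWGGNn=4 WWGGnn=2 WWGgNN=4 WWGgNn=8 WWGgnn=4 WWggNN=2 WWggNn=4 WWggnn=2 WwGGNN=2 WwGGNn=4 WwGGnn=2 WwGgNN=4 WwGgNn=8 WwGgnn=4 WwggNN=2 WwggNn=4 Wwggnn=2
WwGGNN hits 2/64; gcd=2; 2÷2/64÷2 = 1/32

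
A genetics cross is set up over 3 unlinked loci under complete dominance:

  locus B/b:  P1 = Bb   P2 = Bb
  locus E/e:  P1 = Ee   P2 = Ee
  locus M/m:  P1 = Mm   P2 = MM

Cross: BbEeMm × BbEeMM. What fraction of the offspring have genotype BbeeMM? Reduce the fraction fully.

BbEeMm gametes: BEM×1, BEm×1, BeM×1, Bem×1, bEM×1, bEm×1, beM×1, bem×1
BbEeMM gametes: BEM×2, BeM×2, bEM×2, beM×2
BbEeMm×BbEeMM grid (8·8=64): BBEEMM=2 BBEEMm=2 BBEeMM=4 BBEeMm=4 BBeeMM=2 BBeeMm=2 BbEEMM=4 BbEEMm=4 BbEeMM=8 BbEeMm=8 BbeeMM=4 BbeeMm=4 bbEEMM=2 bbEEMm=2 bbEeMM=4 bbEeMm=4 bbeeMM=2 bbeeMm=2
BbeeMM hits 4/64; gcd=4; 4÷4/64÷4 = 1/16

P(BbeeMM) = 1/16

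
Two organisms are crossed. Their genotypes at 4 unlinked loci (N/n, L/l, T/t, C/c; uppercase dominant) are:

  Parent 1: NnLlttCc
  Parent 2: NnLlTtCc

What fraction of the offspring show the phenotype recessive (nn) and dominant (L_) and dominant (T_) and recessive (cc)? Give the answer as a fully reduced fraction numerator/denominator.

P(nn L_ T_ cc) = 3/128

NnLlttCc gametes: NLtC×2, NLtc×2, NltC×2, Nltc×2, nLtC×2, nLtc×2, nltC×2, nltc×2
NnLlTtCc gametes: NLTC×1, NLTc×1, NLtC×1, NLtc×1, NlTC×1, NlTc×1, NltC×1, Nltc×1, nLTC×1, nLTc×1, nLtC×1, nLtc×1, nlTC×1, nlTc×1, nltC×1, nltc×1
NnLlttCc×NnLlTtCc grid (16·16=256): NNLLTtCC=2 NNLLTtCc=4 NNLLTtcc=2 NNLLttCC=2 NNLLttCc=4 NNLLttcc=2 NNLlTtCC=4 NNLlTtCc=8 NNLlTtcc=4 NNLlttCC=4 NNLlttCc=8 NNLlttcc=4 NNllTtCC=2 NNllTtCc=4 NNllTtcc=2 NNllttCC=2 NNllttCc=4 NNllttcc=2 NnLLTtCC=4 NnLLTtCc=8 NnLLTtcc=4 NnLLttCC=4 NnLLttCc=8 NnLLttcc=4 NnLlTtCC=8 NnLlTtCc=16 NnLlTtcc=8 NnLlttCC=8 NnLlttCc=16 NnLlttcc=8 NnllTtCC=4 NnllTtCc=8 NnllTtcc=4 NnllttCC=4 NnllttCc=8 Nnllttcc=4 nnLLTtCC=2 nnLLTtCc=4 nnLLTtcc=2 nnLLttCC=2 nnLLttCc=4 nnLLttcc=2 nnLlTtCC=4 nnLlTtCc=8 nnLlTtcc=4 nnLlttCC=4 nnLlttCc=8 nnLlttcc=4 nnllTtCC=2 nnllTtCc=4 nnllTtcc=2 nnllttCC=2 nnllttCc=4 nnllttcc=2
nn L_ T_ cc hits 6/256; gcd=2; 6÷2/256÷2 = 3/128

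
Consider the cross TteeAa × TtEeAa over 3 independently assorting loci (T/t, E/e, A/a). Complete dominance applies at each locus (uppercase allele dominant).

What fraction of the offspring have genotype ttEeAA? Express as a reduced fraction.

TteeAa gametes: TeA×2, Tea×2, teA×2, tea×2
TtEeAa gametes: TEA×1, TEa×1, TeA×1, Tea×1, tEA×1, tEa×1, teA×1, tea×1
TteeAa×TtEeAa grid (8·8=64): TTEeAA=2 TTEeAa=4 TTEeaa=2 TTeeAA=2 TTeeAa=4 TTeeaa=2 TtEeAA=4 TtEeAa=8 TtEeaa=4 TteeAA=4 TteeAa=8 Tteeaa=4 ttEeAA=2 ttEeAa=4 ttEeaa=2 tteeAA=2 tteeAa=4 tteeaa=2
ttEeAA hits 2/64; gcd=2; 2÷2/64÷2 = 1/32

P(ttEeAA) = 1/32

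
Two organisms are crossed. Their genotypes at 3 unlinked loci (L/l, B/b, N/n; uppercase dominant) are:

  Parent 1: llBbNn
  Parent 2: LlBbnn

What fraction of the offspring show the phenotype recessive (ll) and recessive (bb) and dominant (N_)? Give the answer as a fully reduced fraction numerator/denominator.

P(ll bb N_) = 1/16

llBbNn gametes: lBN×2, lBn×2, lbN×2, lbn×2
LlBbnn gametes: LBn×2, Lbn×2, lBn×2, lbn×2
llBbNn×LlBbnn grid (8·8=64): LlBBNn=4 LlBBnn=4 LlBbNn=8 LlBbnn=8 LlbbNn=4 Llbbnn=4 llBBNn=4 llBBnn=4 llBbNn=8 llBbnn=8 llbbNn=4 llbbnn=4
ll bb N_ hits 4/64; gcd=4; 4÷4/64÷4 = 1/16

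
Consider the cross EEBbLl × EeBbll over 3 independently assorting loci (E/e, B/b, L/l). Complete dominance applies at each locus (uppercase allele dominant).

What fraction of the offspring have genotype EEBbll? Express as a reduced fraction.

P(EEBbll) = 1/8

EEBbLl gametes: EBL×2, EBl×2, EbL×2, Ebl×2
EeBbll gametes: EBl×2, Ebl×2, eBl×2, ebl×2
EEBbLl×EeBbll grid (8·8=64): EEBBLl=4 EEBBll=4 EEBbLl=8 EEBbll=8 EEbbLl=4 EEbbll=4 EeBBLl=4 EeBBll=4 EeBbLl=8 EeBbll=8 EebbLl=4 Eebbll=4
EEBbll hits 8/64; gcd=8; 8÷8/64÷8 = 1/8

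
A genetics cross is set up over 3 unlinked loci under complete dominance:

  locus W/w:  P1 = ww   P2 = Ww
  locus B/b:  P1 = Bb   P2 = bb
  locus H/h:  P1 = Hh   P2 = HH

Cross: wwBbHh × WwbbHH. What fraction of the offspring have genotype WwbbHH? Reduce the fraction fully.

wwBbHh gametes: wBH×2, wBh×2, wbH×2, wbh×2
WwbbHH gametes: WbH×4, wbH×4
wwBbHh×WwbbHH grid (8·8=64): WwBbHH=8 WwBbHh=8 WwbbHH=8 WwbbHh=8 wwBbHH=8 wwBbHh=8 wwbbHH=8 wwbbHh=8
WwbbHH hits 8/64; gcd=8; 8÷8/64÷8 = 1/8

P(WwbbHH) = 1/8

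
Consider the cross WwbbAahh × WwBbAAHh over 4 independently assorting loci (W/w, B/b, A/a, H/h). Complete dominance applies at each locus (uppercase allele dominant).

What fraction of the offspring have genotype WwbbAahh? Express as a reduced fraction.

P(WwbbAahh) = 1/16

WwbbAahh gametes: WbAh×4, Wbah×4, wbAh×4, wbah×4
WwBbAAHh gametes: WBAH×2, WBAh×2, WbAH×2, WbAh×2, wBAH×2, wBAh×2, wbAH×2, wbAh×2
WwbbAahh×WwBbAAHh grid (16·16=256): WWBbAAHh=8 WWBbAAhh=8 WWBbAaHh=8 WWBbAahh=8 WWbbAAHh=8 WWbbAAhh=8 WWbbAaHh=8 WWbbAahh=8 WwBbAAHh=16 WwBbAAhh=16 WwBbAaHh=16 WwBbAahh=16 WwbbAAHh=16 WwbbAAhh=16 WwbbAaHh=16 WwbbAahh=16 wwBbAAHh=8 wwBbAAhh=8 wwBbAaHh=8 wwBbAahh=8 wwbbAAHh=8 wwbbAAhh=8 wwbbAaHh=8 wwbbAahh=8
WwbbAahh hits 16/256; gcd=16; 16÷16/256÷16 = 1/16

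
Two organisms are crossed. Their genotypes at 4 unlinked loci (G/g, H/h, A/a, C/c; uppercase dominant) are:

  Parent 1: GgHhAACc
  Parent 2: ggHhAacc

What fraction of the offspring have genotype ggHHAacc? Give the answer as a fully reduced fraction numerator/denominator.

P(ggHHAacc) = 1/32

GgHhAACc gametes: GHAC×2, GHAc×2, GhAC×2, GhAc×2, gHAC×2, gHAc×2, ghAC×2, ghAc×2
ggHhAacc gametes: gHAc×4, gHac×4, ghAc×4, ghac×4
GgHhAACc×ggHhAacc grid (16·16=256): GgHHAACc=8 GgHHAAcc=8 GgHHAaCc=8 GgHHAacc=8 GgHhAACc=16 GgHhAAcc=16 GgHhAaCc=16 GgHhAacc=16 GghhAACc=8 GghhAAcc=8 GghhAaCc=8 GghhAacc=8 ggHHAACc=8 ggHHAAcc=8 ggHHAaCc=8 ggHHAacc=8 ggHhAACc=16 ggHhAAcc=16 ggHhAaCc=16 ggHhAacc=16 gghhAACc=8 gghhAAcc=8 gghhAaCc=8 gghhAacc=8
ggHHAacc hits 8/256; gcd=8; 8÷8/256÷8 = 1/32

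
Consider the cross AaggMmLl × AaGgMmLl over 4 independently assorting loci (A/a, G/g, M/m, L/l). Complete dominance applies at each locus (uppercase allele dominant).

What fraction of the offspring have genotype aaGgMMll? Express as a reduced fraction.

P(aaGgMMll) = 1/128

AaggMmLl gametes: AgML×2, AgMl×2, AgmL×2, Agml×2, agML×2, agMl×2, agmL×2, agml×2
AaGgMmLl gametes: AGML×1, AGMl×1, AGmL×1, AGml×1, AgML×1, AgMl×1, AgmL×1, Agml×1, aGML×1, aGMl×1, aGmL×1, aGml×1, agML×1, agMl×1, agmL×1, agml×1
AaggMmLl×AaGgMmLl grid (16·16=256): AAGgMMLL=2 AAGgMMLl=4 AAGgMMll=2 AAGgMmLL=4 AAGgMmLl=8 AAGgMmll=4 AAGgmmLL=2 AAGgmmLl=4 AAGgmmll=2 AAggMMLL=2 AAggMMLl=4 AAggMMll=2 AAggMmLL=4 AAggMmLl=8 AAggMmll=4 AAggmmLL=2 AAggmmLl=4 AAggmmll=2 AaGgMMLL=4 AaGgMMLl=8 AaGgMMll=4 AaGgMmLL=8 AaGgMmLl=16 AaGgMmll=8 AaGgmmLL=4 AaGgmmLl=8 AaGgmmll=4 AaggMMLL=4 AaggMMLl=8 AaggMMll=4 AaggMmLL=8 AaggMmLl=16 AaggMmll=8 AaggmmLL=4 AaggmmLl=8 Aaggmmll=4 aaGgMMLL=2 aaGgMMLl=4 aaGgMMll=2 aaGgMmLL=4 aaGgMmLl=8 aaGgMmll=4 aaGgmmLL=2 aaGgmmLl=4 aaGgmmll=2 aaggMMLL=2 aaggMMLl=4 aaggMMll=2 aaggMmLL=4 aaggMmLl=8 aaggMmll=4 aaggmmLL=2 aaggmmLl=4 aaggmmll=2
aaGgMMll hits 2/256; gcd=2; 2÷2/256÷2 = 1/128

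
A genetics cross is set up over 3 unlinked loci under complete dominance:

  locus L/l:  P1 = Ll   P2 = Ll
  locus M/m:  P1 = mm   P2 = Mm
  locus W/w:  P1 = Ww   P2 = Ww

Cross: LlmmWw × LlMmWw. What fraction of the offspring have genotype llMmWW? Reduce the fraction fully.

LlmmWw gametes: LmW×2, Lmw×2, lmW×2, lmw×2
LlMmWw gametes: LMW×1, LMw×1, LmW×1, Lmw×1, lMW×1, lMw×1, lmW×1, lmw×1
LlmmWw×LlMmWw grid (8·8=64): LLMmWW=2 LLMmWw=4 LLMmww=2 LLmmWW=2 LLmmWw=4 LLmmww=2 LlMmWW=4 LlMmWw=8 LlMmww=4 LlmmWW=4 LlmmWw=8 Llmmww=4 llMmWW=2 llMmWw=4 llMmww=2 llmmWW=2 llmmWw=4 llmmww=2
llMmWW hits 2/64; gcd=2; 2÷2/64÷2 = 1/32

P(llMmWW) = 1/32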